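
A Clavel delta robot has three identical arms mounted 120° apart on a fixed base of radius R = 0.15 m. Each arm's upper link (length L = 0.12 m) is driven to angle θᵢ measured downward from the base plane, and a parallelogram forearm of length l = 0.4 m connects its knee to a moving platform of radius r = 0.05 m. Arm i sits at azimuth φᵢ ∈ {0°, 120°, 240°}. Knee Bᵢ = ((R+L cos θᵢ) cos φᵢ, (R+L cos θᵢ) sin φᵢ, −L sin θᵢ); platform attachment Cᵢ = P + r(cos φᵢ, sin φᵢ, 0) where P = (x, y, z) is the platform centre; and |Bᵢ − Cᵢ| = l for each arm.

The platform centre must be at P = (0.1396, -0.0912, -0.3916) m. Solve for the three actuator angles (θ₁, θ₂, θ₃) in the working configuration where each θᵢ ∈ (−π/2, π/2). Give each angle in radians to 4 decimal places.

arm 1 (φ=0.0°): x'=0.1396, y'=-0.0912
  e−x'=-0.0396;  (l²−L²−(e−x')²−y'²−z²)/2L = -0.0735
  √(A²+B²)=0.3936;  θ1 = -1.6716+1.7586 ≈ 0.0870
arm 2 (φ=120.0°): x'=-0.1488, y'=-0.0753
  e−x'=0.2488;  (l²−L²−(e−x')²−y'²−z²)/2L = -0.3138
  √(A²+B²)=0.4639;  θ2 = -1.0048+2.3136 ≈ 1.3088
rotate P by −φ3: (0.0092, 0.1665, -0.3916)
  A=0.0908, B=-0.3916, C=(l²−L²−A²−y'²−z²)/(2L)=-0.1822
  √(A²+B²)=0.4020;  θ3 = -1.3429+2.0411 ≈ 0.6982

θ₁ = 0.0870, θ₂ = 1.3088, θ₃ = 0.6982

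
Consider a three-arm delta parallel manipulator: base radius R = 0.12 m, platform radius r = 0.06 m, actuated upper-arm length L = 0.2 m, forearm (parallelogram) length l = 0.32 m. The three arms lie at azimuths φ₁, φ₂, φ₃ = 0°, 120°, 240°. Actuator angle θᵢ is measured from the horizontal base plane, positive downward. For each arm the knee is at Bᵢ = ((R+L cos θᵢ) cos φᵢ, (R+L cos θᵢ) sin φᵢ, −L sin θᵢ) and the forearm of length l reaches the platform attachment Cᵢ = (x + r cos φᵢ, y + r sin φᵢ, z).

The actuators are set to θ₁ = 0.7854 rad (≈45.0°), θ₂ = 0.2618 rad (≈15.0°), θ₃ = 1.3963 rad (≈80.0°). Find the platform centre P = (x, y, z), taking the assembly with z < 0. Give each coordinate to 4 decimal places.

(0.0335, 0.1985, -0.3280)

φ1=0.0°: virtual centre (0.2014, 0.0000, -0.1414), radius l
φ2=120.0°: virtual centre (-0.1266, 0.2193, -0.0518), radius l
centre 3 = (0.0947·cos240.0°, 0.0947·sin240.0°, -0.1970) = (-0.0474, -0.0820, -0.1970)
|centre ₂|²−|centre ₁|² = 0.0062;  |centre ₃|²−|centre ₁|² = -0.0128
plane₁₂: -0.6560x+0.4385y+0.1793z = 0.0062
det = 0.3258;  x = 0.0141+-0.0592z,  y = 0.0353+-0.4975z
quadratic in z: (1.2510)z²+(0.2699)z+(-0.0461)=0, √Δ=0.5508 → z ∈ {-0.3280, 0.1123}; z = -0.3280 (taking z<0)
x = 0.0335, y = 0.1985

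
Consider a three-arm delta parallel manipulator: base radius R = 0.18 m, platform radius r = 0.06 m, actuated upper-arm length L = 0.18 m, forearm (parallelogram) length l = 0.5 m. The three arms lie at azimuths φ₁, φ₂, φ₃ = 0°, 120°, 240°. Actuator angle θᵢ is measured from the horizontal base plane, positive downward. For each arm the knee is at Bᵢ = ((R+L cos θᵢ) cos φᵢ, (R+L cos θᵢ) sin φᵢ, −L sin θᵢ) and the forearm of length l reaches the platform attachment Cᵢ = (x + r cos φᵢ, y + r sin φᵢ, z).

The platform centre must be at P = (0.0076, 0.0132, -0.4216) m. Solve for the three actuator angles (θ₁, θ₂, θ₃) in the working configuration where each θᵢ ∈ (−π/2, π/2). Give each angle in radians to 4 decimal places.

φ1=0.0° → target in arm frame (0.0076, 0.0132)
  A=0.1124, B=-0.4216, C=(l²−L²−A²−y'²−z²)/(2L)=0.0751
  γ=atan2(-0.4216,0.1124)=-1.3103;  ψ=arccos(0.1722)=1.3978;  θ1=γ+ψ≈0.0875
rotate P by −φ2: (0.0076, -0.0132, -0.4216)
  A=0.1124, B=-0.4216, C=(l²−L²−A²−y'²−z²)/(2L)=0.0751
  θ2 = atan2(B,A) + arccos(C/0.4363) = 0.0874
arm 3 (φ=240.0°): x'=-0.0152, y'=0.0000
  A=0.1352, B=-0.4216, C=(l²−L²−A²−y'²−z²)/(2L)=0.0599
  θ3 = atan2(B,A) + arccos(C/0.4428) = 0.1747

θ₁ = 0.0875, θ₂ = 0.0874, θ₃ = 0.1747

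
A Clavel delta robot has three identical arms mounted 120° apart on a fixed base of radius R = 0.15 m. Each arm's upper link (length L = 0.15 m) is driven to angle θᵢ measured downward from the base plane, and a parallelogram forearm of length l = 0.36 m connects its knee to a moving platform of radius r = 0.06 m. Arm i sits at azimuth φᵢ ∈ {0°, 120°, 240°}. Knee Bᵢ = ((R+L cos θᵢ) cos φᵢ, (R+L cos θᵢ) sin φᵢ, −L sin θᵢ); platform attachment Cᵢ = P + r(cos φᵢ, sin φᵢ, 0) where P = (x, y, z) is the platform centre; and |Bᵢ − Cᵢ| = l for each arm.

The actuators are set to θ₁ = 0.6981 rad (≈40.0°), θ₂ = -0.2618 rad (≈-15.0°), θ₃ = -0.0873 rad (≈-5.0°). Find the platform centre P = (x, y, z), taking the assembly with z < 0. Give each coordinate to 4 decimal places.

φ1=0.0°: virtual centre (0.2049, 0.0000, -0.0964), radius l
O2 = (0.2349·cos120.0°, 0.2349·sin120.0°, 0.0388) = (-0.1174, 0.2034, 0.0388)
O3 = (0.2394·cos240.0°, 0.2394·sin240.0°, 0.0131) = (-0.1197, -0.2074, 0.0131)
eliminate P² terms by subtracting sphere 1 from 2 and 3
[-0.6447 0.4068 0.2705]·P = 0.0054;  [-0.6492 -0.4147 0.2190]·P = 0.0062
det = 0.5315;  x = -0.0090+0.3787z,  y = -0.0009+-0.0648z
into |P−O₁|² = l²: 1.1476z² + 0.0310z + -0.0746 = 0;  Δ = 0.3432;  z = -0.2688 or 0.2418 → z<0 root = -0.2688
x = -0.1107, y = 0.0165

(-0.1107, 0.0165, -0.2688)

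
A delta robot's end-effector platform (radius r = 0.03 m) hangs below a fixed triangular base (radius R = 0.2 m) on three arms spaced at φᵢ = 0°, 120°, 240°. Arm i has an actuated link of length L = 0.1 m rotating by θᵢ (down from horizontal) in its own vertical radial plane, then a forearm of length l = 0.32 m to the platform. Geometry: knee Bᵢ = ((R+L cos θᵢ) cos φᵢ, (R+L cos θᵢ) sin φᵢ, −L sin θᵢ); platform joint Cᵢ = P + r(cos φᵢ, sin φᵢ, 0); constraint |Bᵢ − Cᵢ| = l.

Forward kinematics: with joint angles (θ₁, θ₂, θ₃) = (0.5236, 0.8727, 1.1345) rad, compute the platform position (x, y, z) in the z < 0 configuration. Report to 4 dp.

(0.0421, 0.0213, -0.2865)

O1 = (0.2566·cos0.0°, 0.2566·sin0.0°, -0.0500) = (0.2566, 0.0000, -0.0500)
O2 = (0.2343·cos120.0°, 0.2343·sin120.0°, -0.0766) = (-0.1171, 0.2029, -0.0766)
φ3=240.0°: virtual centre (-0.1061, -0.1838, -0.0906), radius l
|O₂|²−|O₁|² = -0.0076;  |O₃|²−|O₁|² = -0.0151
plane₁₂: -0.7475x+0.4058y+-0.0532z = -0.0076
Cramer: x(z) = 0.0157-0.0923z;  y(z) = 0.0101-0.0389z
sphere 1 gives Az²+Bz+C=0 with A=1.0100, B=0.1437, C=-0.0417;  B²−4AC=0.1893;  roots -0.2865, 0.1442;  negative root z = -0.2865
x = 0.0421, y = 0.0213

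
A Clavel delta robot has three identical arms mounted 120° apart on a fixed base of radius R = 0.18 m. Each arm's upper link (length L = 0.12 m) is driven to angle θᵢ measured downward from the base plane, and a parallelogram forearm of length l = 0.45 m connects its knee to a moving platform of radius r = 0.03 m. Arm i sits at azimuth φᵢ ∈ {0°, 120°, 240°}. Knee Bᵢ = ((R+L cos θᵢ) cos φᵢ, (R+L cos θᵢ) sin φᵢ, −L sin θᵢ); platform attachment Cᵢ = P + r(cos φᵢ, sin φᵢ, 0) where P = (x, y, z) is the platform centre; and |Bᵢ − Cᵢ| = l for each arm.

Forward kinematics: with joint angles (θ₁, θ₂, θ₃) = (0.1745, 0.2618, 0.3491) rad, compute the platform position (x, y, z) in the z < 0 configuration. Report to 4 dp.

arm 1 at φ=0.0°: (R−r)+L cos θ1 = 0.2682;  O1 = (0.2682, 0.0000, -0.0208)
O2 = (0.2659·cos120.0°, 0.2659·sin120.0°, -0.0311) = (-0.1330, 0.2303, -0.0311)
φ3=240.0°: virtual centre (-0.1314, -0.2276, -0.0410), radius l
subtract pairs → two planes through P
[-0.8023 0.4606 -0.0204]·P = -0.0007;  [-0.7991 -0.4551 -0.0404]·P = -0.0016
det = 0.7332;  x = 0.0014+-0.0381z,  y = 0.0010+-0.0219z
quadratic in z: (1.0019)z²+(0.0619)z+(-0.1309)=0, √Δ=0.7270 → z ∈ {-0.3937, 0.3319}; z = -0.3937 (taking z<0)
x = 0.0164, y = 0.0097

(0.0164, 0.0097, -0.3937)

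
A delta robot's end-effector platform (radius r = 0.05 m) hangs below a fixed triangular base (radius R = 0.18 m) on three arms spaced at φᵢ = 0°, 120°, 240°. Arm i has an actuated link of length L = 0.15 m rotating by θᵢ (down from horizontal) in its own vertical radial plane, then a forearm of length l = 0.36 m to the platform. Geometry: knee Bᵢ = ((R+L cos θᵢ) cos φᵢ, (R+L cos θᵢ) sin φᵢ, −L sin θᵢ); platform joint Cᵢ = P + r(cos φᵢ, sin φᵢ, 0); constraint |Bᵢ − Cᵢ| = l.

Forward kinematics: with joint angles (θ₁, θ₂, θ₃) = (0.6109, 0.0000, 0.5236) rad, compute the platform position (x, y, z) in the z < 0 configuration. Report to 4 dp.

(-0.0406, 0.0509, -0.2882)

S1 = (0.2529·cos0.0°, 0.2529·sin0.0°, -0.0860) = (0.2529, 0.0000, -0.0860)
arm 2 at φ=120.0°: (R−r)+L cos θ2 = 0.2800;  S2 = (-0.1400, 0.2425, 0.0000)
φ3=240.0°: virtual centre (-0.1300, -0.2251, -0.0750), radius l
subtract pairs → two planes through P
linear system: -0.7857x+0.4850y = 0.0071−0.1721z; -0.7656x+-0.4502y = 0.0018−0.0221z
det = 0.7250;  x = -0.0056+0.1216z,  y = 0.0055+-0.1578z
quadratic in z: (1.0397)z²+(0.1075)z+(-0.0554)=0, √Δ=0.4917 → z ∈ {-0.2882, 0.1848}; z = -0.2882 (taking z<0)
x = -0.0406, y = 0.0509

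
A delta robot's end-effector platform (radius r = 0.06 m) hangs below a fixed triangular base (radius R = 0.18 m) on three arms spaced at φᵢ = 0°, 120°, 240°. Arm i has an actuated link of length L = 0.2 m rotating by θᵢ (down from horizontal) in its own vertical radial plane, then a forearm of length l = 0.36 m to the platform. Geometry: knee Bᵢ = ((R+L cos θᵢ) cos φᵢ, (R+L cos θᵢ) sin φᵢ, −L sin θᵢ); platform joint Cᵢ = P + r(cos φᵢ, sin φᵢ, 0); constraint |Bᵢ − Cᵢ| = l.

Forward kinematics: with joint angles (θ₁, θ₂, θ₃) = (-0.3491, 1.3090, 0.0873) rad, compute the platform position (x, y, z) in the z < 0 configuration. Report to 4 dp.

φ1=0.0°: virtual centre (0.3079, 0.0000, 0.0684), radius l
φ2=120.0°: virtual centre (-0.0859, 0.1488, -0.1932), radius l
φ3=240.0°: virtual centre (-0.1596, -0.2765, -0.0174), radius l
|centre ₂|²−|centre ₁|² = -0.0327;  |centre ₃|²−|centre ₁|² = 0.0027
[-0.7876 0.2975 -0.5232]·P = -0.0327;  [-0.9351 -0.5529 -0.1717]·P = 0.0027
Cramer: x(z) = 0.0242-0.4769z;  y(z) = -0.0458+0.4960z
into |P−centre ₁|² = l²: 1.4735z² + 0.0884z + -0.0423 = 0;  Δ = 0.2572;  z = -0.2021 or 0.1421 → z<0 root = -0.2021
x = 0.1206, y = -0.1460

(0.1206, -0.1460, -0.2021)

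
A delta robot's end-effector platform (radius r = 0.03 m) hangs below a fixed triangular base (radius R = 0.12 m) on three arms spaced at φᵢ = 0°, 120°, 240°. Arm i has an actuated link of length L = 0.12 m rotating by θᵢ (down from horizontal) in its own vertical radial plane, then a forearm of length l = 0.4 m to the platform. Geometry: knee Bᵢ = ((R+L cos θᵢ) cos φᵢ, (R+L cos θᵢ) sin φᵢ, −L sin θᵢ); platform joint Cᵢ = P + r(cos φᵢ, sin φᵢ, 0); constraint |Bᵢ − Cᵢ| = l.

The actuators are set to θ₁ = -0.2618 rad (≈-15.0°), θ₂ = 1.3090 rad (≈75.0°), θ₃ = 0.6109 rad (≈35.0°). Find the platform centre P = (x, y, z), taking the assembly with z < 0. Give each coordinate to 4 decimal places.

φ1=0.0°: virtual centre (0.2059, 0.0000, 0.0311), radius l
φ2=120.0°: virtual centre (-0.0605, 0.1048, -0.1159), radius l
O3 = (0.1883·cos240.0°, 0.1883·sin240.0°, -0.0688) = (-0.0941, -0.1631, -0.0688)
|O₂|²−|O₁|² = -0.0153;  |O₃|²−|O₁|² = -0.0032
linear system: -0.5329x+0.2097y = -0.0153−-0.2939z; -0.6001x+-0.3261y = -0.0032−-0.1998z
Cramer: x(z) = 0.0188-0.4598z;  y(z) = -0.0250+0.2334z
sphere 1 gives Az²+Bz+C=0 with A=1.2659, B=0.0982, C=-0.1234;  B²−4AC=0.6346;  roots -0.3535, 0.2758;  negative root z = -0.3535
x = 0.1813, y = -0.1075

(0.1813, -0.1075, -0.3535)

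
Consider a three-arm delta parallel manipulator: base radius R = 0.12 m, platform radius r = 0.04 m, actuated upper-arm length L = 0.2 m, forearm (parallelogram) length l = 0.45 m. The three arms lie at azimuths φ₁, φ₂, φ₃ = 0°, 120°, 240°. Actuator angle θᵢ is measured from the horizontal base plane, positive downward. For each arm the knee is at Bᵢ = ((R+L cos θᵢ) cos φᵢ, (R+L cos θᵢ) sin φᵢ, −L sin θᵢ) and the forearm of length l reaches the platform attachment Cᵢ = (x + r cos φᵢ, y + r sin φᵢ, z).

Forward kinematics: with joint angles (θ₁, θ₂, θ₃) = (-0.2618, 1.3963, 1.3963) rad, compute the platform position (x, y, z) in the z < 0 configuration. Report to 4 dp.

(0.3348, 0.0000, -0.3940)

φ1=0.0°: virtual centre (0.2732, 0.0000, 0.0518), radius l
φ2=120.0°: virtual centre (-0.0574, 0.0994, -0.1970), radius l
O3 = (0.1147·cos240.0°, 0.1147·sin240.0°, -0.1970) = (-0.0574, -0.0994, -0.1970)
|O₂|²−|O₁|² = -0.0254;  |O₃|²−|O₁|² = -0.0254
plane₁₂: -0.6611x+0.1987y+-0.4975z = -0.0254
Cramer: x(z) = 0.0384-0.7525z;  y(z) = 0.0000+0.0000z
quadratic in z: (1.5662)z²+(0.2499)z+(-0.1447)=0, √Δ=0.9843 → z ∈ {-0.3940, 0.2344}; z = -0.3940 (taking z<0)
x = 0.3348, y = 0.0000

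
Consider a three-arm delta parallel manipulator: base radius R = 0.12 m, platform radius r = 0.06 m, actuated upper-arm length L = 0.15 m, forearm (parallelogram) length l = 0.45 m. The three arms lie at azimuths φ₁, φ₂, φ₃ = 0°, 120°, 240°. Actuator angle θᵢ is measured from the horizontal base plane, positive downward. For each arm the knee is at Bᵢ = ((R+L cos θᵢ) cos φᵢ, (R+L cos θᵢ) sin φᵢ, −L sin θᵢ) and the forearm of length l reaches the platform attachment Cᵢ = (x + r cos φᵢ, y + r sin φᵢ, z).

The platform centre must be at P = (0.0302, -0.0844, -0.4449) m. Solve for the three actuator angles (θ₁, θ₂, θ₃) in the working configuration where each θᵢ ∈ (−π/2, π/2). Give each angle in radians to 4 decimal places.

θ₁ = 0.2621, θ₂ = 0.6110, θ₃ = 0.1748

arm 1 (φ=0.0°): x'=0.0302, y'=-0.0844
  e−x'=0.0298;  (l²−L²−(e−x')²−y'²−z²)/2L = -0.0865
  γ=atan2(-0.4449,0.0298)=-1.5039;  ψ=arccos(-0.1940)=1.7660;  θ1=γ+ψ≈0.2621
arm 2 (φ=120.0°): x'=-0.0882, y'=0.0160
  A cos θ + B sin θ = C:  0.1482·cos θ + -0.4449·sin θ = -0.1338
  γ=atan2(-0.4449,0.1482)=-1.2493;  ψ=arccos(-0.2854)=1.8603;  θ2=γ+ψ≈0.6110
arm 3 (φ=240.0°): x'=0.0580, y'=0.0684
  e−x'=0.0020;  (l²−L²−(e−x')²−y'²−z²)/2L = -0.0754
  θ3 = atan2(B,A) + arccos(C/0.4449) = 0.1748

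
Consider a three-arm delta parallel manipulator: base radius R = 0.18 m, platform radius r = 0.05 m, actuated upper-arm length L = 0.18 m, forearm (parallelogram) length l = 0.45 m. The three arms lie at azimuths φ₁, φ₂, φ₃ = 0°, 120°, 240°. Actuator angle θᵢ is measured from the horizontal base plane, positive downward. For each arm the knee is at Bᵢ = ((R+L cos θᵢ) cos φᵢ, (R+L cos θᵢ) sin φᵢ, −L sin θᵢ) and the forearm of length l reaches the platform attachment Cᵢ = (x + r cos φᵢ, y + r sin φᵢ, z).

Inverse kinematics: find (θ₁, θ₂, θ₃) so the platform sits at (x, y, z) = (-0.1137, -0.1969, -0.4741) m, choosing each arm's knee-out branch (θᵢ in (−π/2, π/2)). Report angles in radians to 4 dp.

θ₁ = 1.3961, θ₂ = 1.3960, θ₃ = 0.1745

rotate P by −φ1: (-0.1137, -0.1969, -0.4741)
  e−x'=0.2437;  (l²−L²−(e−x')²−y'²−z²)/2L = -0.4245
  θ1 = atan2(B,A) + arccos(C/0.5331) = 1.3961
arm 2 (φ=120.0°): x'=-0.1137, y'=0.1969
  A cos θ + B sin θ = C:  0.2437·cos θ + -0.4741·sin θ = -0.4245
  √(A²+B²)=0.5331;  θ2 = -1.0960+2.4921 ≈ 1.3960
φ3=240.0° → target in arm frame (0.2274, 0.0000)
  A=-0.0974, B=-0.4741, C=(l²−L²−A²−y'²−z²)/(2L)=-0.1782
  √(A²+B²)=0.4840;  θ3 = -1.7734+1.9479 ≈ 0.1745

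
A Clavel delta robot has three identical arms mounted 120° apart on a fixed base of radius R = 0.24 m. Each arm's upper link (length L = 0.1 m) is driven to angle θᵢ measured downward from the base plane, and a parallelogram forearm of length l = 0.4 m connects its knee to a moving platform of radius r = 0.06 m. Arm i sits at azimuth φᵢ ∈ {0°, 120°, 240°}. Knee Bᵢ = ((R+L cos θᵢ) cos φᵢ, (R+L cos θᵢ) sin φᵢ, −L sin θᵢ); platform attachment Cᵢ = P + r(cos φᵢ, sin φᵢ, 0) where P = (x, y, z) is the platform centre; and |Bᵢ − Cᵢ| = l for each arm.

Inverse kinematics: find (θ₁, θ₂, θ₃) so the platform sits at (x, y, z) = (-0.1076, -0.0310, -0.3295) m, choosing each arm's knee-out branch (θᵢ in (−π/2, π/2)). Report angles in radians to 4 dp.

rotate P by −φ1: (-0.1076, -0.0310, -0.3295)
  A cos θ + B sin θ = C:  0.2876·cos θ + -0.3295·sin θ = -0.2112
  γ=atan2(-0.3295,0.2876)=-0.8532;  ψ=arccos(-0.4830)=2.0748;  θ1=γ+ψ≈1.2216
rotate P by −φ2: (0.0270, 0.1087, -0.3295)
  A=0.1530, B=-0.3295, C=(l²−L²−A²−y'²−z²)/(2L)=0.0310
  γ=atan2(-0.3295,0.1530)=-1.1360;  ψ=arccos(0.0852)=1.4854;  θ2=γ+ψ≈0.3495
φ3=240.0° → target in arm frame (0.0806, -0.0777)
  e−x'=0.0994;  (l²−L²−(e−x')²−y'²−z²)/2L = 0.1276
  √(A²+B²)=0.3442;  θ3 = -1.2779+1.1909 ≈ -0.0870

θ₁ = 1.2216, θ₂ = 0.3495, θ₃ = -0.0870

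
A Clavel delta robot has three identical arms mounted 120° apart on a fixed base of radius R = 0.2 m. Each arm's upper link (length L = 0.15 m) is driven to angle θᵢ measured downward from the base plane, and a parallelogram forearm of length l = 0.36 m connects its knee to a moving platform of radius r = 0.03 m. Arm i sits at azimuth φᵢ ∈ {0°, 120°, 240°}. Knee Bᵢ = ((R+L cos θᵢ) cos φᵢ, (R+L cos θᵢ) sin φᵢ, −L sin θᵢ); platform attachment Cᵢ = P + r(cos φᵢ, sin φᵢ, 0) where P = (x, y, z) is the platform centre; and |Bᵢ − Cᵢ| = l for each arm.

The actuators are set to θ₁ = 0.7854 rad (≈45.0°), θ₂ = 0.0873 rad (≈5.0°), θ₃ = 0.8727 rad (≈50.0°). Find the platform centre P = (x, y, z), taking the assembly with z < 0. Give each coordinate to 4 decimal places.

(-0.0307, 0.0724, -0.2800)

arm 1 at φ=0.0°: ρ1 = 0.2761;  O1 = (0.2761, 0.0000, -0.1061)
φ2=120.0°: virtual centre (-0.1597, 0.2766, -0.0131), radius l
φ3=240.0°: virtual centre (-0.1332, -0.2307, -0.1149), radius l
subtract pairs → two planes through P
[-0.8716 0.5533 0.1860]·P = 0.0147;  [-0.8185 -0.4614 -0.0177]·P = -0.0033
Cramer: x(z) = -0.0058+0.0889z;  y(z) = 0.0175-0.1961z
quadratic in z: (1.0463)z²+(0.1552)z+(-0.0386)=0, √Δ=0.4307 → z ∈ {-0.2800, 0.1317}; z = -0.2800 (taking z<0)
x = -0.0307, y = 0.0724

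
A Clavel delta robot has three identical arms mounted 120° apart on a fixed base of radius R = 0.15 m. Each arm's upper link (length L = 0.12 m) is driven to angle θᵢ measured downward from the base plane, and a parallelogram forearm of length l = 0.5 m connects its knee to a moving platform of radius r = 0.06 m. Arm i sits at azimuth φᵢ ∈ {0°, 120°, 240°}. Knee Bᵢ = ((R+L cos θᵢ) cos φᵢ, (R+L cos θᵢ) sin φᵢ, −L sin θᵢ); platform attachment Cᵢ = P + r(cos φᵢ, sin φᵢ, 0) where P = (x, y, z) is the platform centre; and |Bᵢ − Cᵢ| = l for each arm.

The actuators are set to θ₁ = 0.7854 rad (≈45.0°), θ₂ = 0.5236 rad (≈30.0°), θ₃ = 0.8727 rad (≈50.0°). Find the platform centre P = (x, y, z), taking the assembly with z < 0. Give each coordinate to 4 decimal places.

φ1=0.0°: virtual centre (0.1749, 0.0000, -0.0849), radius l
φ2=120.0°: virtual centre (-0.0970, 0.1679, -0.0600), radius l
arm 3 at φ=240.0°: ρ3 = 0.1671;  centre 3 = (-0.0836, -0.1447, -0.0919)
subtract pairs → two planes through P
linear system: -0.5436x+0.3359y = 0.0034−0.0497z; -0.5168x+-0.2895y = -0.0014−-0.0142z
Cramer: x(z) = -0.0016+0.0291z;  y(z) = 0.0076-0.1009z
into |P−centre ₁|² = l²: 1.0110z² + 0.1579z + -0.2116 = 0;  Δ = 0.8807;  z = -0.5422 or 0.3860 → z<0 root = -0.5422
x = -0.0174, y = 0.0623

(-0.0174, 0.0623, -0.5422)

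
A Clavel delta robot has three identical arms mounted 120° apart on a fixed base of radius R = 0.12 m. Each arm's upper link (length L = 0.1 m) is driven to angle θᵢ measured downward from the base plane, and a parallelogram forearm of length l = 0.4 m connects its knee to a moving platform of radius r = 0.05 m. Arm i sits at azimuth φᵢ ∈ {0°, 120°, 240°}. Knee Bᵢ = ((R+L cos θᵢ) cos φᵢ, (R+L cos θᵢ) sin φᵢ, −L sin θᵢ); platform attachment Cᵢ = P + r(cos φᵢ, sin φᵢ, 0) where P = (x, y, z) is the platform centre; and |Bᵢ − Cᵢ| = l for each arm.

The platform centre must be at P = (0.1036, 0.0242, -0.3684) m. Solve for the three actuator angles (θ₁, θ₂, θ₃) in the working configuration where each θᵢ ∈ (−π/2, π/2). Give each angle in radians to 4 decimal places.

φ1=0.0° → target in arm frame (0.1036, 0.0242)
  A=-0.0336, B=-0.3684, C=(l²−L²−A²−y'²−z²)/(2L)=0.0628
  θ1 = atan2(B,A) + arccos(C/0.3699) = -0.2616
arm 2 (φ=120.0°): x'=-0.0308, y'=-0.1018
  A cos θ + B sin θ = C:  0.1008·cos θ + -0.3684·sin θ = -0.0313
  θ2 = atan2(B,A) + arccos(C/0.3820) = 0.3492
φ3=240.0° → target in arm frame (-0.0728, 0.0776)
  e−x'=0.1428;  (l²−L²−(e−x')²−y'²−z²)/2L = -0.0606
  θ3 = atan2(B,A) + arccos(C/0.3951) = 0.5237

θ₁ = -0.2616, θ₂ = 0.3492, θ₃ = 0.5237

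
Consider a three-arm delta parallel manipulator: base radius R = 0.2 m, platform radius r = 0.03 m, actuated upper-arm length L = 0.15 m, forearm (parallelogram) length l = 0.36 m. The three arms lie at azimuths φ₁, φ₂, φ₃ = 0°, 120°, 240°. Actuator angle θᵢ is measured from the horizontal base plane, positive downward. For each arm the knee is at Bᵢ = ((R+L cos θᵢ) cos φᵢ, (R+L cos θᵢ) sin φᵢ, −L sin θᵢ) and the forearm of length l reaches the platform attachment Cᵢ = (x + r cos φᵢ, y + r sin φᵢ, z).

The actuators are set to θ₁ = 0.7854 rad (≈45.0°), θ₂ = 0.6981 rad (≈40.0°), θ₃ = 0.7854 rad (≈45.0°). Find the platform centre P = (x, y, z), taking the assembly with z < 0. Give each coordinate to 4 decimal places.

(-0.0055, 0.0096, -0.3301)

φ1=0.0°: virtual centre (0.2761, 0.0000, -0.1061), radius l
φ2=120.0°: virtual centre (-0.1425, 0.2467, -0.0964), radius l
arm 3 at φ=240.0°: (R−r)+L cos θ3 = 0.2761;  centre 3 = (-0.1380, -0.2391, -0.1061)
subtract pairs → two planes through P
plane₁₂: -0.8370x+0.4935y+0.0193z = 0.0030
det = 0.8089;  x = -0.0018+0.0114z,  y = 0.0031+-0.0198z
into |P−centre ₁|² = l²: 1.0005z² + 0.2057z + -0.0411 = 0;  Δ = 0.2070;  z = -0.3301 or 0.1246 → z<0 root = -0.3301
x = -0.0055, y = 0.0096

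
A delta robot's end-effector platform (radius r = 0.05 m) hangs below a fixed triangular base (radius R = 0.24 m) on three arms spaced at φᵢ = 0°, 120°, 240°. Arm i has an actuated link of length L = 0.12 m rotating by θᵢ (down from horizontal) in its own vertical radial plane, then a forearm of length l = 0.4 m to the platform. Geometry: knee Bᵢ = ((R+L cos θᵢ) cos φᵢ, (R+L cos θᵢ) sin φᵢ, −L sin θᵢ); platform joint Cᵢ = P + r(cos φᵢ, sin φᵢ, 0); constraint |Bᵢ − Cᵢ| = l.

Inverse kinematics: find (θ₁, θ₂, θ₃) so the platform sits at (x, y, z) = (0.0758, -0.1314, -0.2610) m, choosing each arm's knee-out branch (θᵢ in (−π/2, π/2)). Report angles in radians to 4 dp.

θ₁ = -0.3489, θ₂ = 1.3090, θ₃ = -0.3501

rotate P by −φ1: (0.0758, -0.1314, -0.2610)
  A=0.1142, B=-0.2610, C=(l²−L²−A²−y'²−z²)/(2L)=0.1965
  γ=atan2(-0.2610,0.1142)=-1.1583;  ψ=arccos(0.6899)=0.8094;  θ1=γ+ψ≈-0.3489
φ2=120.0° → target in arm frame (-0.1517, 0.0001)
  A=0.3417, B=-0.2610, C=(l²−L²−A²−y'²−z²)/(2L)=-0.1637
  √(A²+B²)=0.4300;  θ2 = -0.6523+1.9613 ≈ 1.3090
rotate P by −φ3: (0.0759, 0.1313, -0.2610)
  A=0.1141, B=-0.2610, C=(l²−L²−A²−y'²−z²)/(2L)=0.1967
  θ3 = atan2(B,A) + arccos(C/0.2849) = -0.3501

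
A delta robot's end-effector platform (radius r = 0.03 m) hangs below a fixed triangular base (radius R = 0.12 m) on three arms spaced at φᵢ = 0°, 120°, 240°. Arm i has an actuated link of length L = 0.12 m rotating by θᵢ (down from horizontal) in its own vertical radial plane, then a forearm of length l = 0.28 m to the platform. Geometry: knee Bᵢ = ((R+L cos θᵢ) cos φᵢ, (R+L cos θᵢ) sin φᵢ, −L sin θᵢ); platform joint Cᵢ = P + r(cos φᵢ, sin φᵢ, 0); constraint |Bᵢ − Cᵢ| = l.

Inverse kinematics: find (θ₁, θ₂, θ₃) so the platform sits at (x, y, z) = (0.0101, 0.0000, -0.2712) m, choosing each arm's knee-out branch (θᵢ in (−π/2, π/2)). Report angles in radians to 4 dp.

θ₁ = 0.5235, θ₂ = 0.6111, θ₃ = 0.6111

φ1=0.0° → target in arm frame (0.0101, 0.0000)
  A cos θ + B sin θ = C:  0.0799·cos θ + -0.2712·sin θ = -0.0664
  θ1 = atan2(B,A) + arccos(C/0.2827) = 0.5235
φ2=120.0° → target in arm frame (-0.0050, -0.0087)
  e−x'=0.0950;  (l²−L²−(e−x')²−y'²−z²)/2L = -0.0778
  γ=atan2(-0.2712,0.0950)=-1.2337;  ψ=arccos(-0.2706)=1.8448;  θ2=γ+ψ≈0.6111
rotate P by −φ3: (-0.0051, 0.0087, -0.2712)
  e−x'=0.0950;  (l²−L²−(e−x')²−y'²−z²)/2L = -0.0778
  √(A²+B²)=0.2874;  θ3 = -1.2337+1.8448 ≈ 0.6111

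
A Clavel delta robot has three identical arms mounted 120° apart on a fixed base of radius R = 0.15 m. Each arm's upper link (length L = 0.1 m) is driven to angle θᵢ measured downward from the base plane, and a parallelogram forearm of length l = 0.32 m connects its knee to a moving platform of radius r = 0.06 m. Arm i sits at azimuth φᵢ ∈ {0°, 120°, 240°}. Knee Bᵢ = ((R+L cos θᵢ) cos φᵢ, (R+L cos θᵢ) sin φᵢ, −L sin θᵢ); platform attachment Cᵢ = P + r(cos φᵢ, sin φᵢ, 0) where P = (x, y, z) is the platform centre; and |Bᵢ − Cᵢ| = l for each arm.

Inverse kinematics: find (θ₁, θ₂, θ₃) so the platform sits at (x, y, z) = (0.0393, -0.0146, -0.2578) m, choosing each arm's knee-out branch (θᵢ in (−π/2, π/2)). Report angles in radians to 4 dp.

arm 1 (φ=0.0°): x'=0.0393, y'=-0.0146
  e−x'=0.0507;  (l²−L²−(e−x')²−y'²−z²)/2L = 0.1158
  γ=atan2(-0.2578,0.0507)=-1.3766;  ψ=arccos(0.4407)=1.1145;  θ1=γ+ψ≈-0.2621
arm 2 (φ=120.0°): x'=-0.0323, y'=-0.0267
  e−x'=0.1223;  (l²−L²−(e−x')²−y'²−z²)/2L = 0.0513
  θ2 = atan2(B,A) + arccos(C/0.2853) = 0.2620
arm 3 (φ=240.0°): x'=-0.0070, y'=0.0413
  A cos θ + B sin θ = C:  0.0970·cos θ + -0.2578·sin θ = 0.0741
  θ3 = atan2(B,A) + arccos(C/0.2754) = 0.0875

θ₁ = -0.2621, θ₂ = 0.2620, θ₃ = 0.0875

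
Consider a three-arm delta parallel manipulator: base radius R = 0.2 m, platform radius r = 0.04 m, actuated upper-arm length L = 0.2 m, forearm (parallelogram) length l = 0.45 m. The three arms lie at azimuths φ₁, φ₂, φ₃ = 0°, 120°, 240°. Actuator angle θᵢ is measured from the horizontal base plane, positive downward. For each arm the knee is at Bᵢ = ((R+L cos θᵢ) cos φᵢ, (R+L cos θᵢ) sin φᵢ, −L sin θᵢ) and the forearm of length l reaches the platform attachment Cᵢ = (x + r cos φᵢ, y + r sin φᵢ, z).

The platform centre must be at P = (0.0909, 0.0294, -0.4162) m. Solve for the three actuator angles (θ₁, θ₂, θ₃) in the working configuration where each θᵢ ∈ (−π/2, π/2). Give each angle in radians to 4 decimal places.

rotate P by −φ1: (0.0909, 0.0294, -0.4162)
  A cos θ + B sin θ = C:  0.0691·cos θ + -0.4162·sin θ = -0.0409
  √(A²+B²)=0.4219;  θ1 = -1.4063+1.6679 ≈ 0.2616
rotate P by −φ2: (-0.0200, -0.0934, -0.4162)
  A=0.1800, B=-0.4162, C=(l²−L²−A²−y'²−z²)/(2L)=-0.1296
  √(A²+B²)=0.4535;  θ2 = -1.1626+1.8607 ≈ 0.6981
φ3=240.0° → target in arm frame (-0.0709, 0.0640)
  A=0.2309, B=-0.4162, C=(l²−L²−A²−y'²−z²)/(2L)=-0.1704
  θ3 = atan2(B,A) + arccos(C/0.4760) = 0.8726

θ₁ = 0.2616, θ₂ = 0.6981, θ₃ = 0.8726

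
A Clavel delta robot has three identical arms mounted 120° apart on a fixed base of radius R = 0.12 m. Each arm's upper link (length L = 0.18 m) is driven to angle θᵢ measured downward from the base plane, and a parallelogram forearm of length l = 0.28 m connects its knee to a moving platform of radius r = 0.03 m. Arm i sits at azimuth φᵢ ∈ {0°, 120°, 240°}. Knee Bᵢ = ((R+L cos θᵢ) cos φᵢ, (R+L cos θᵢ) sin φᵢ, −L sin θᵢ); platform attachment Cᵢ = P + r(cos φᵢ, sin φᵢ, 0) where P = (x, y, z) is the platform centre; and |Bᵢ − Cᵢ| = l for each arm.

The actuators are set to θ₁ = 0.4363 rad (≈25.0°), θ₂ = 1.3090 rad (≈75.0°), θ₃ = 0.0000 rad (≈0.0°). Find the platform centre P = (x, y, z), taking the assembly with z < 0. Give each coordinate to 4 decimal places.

arm 1 at φ=0.0°: e+L cos θ1 = 0.2531;  S1 = (0.2531, 0.0000, -0.0761)
φ2=120.0°: virtual centre (-0.0683, 0.1183, -0.1739), radius l
φ3=240.0°: virtual centre (-0.1350, -0.2338, 0.0000), radius l
subtract pairs → two planes through P
[-0.6429 0.2366 -0.1956]·P = -0.0210;  [-0.7763 -0.4677 0.1521]·P = 0.0030
det = 0.4843;  x = 0.0188+-0.1146z,  y = -0.0377+0.5155z
into |P−S₁|² = l²: 1.2788z² + 0.1670z + -0.0163 = 0;  Δ = 0.1111;  z = -0.1956 or 0.0650 → z<0 root = -0.1956
x = 0.0412, y = -0.1385

(0.0412, -0.1385, -0.1956)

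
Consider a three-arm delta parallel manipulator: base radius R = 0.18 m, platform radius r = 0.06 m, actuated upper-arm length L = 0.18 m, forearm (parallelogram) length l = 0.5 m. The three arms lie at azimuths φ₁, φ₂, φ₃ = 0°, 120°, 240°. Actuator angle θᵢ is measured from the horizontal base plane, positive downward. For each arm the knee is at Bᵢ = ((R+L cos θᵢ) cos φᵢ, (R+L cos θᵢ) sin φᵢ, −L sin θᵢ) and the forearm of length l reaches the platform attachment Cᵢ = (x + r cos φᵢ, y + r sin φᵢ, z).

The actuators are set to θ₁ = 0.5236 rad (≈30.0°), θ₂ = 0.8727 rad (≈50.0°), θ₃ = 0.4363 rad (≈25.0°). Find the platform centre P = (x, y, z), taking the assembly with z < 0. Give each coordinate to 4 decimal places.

φ1=0.0°: virtual centre (0.2759, 0.0000, -0.0900), radius l
centre 2 = (0.2357·cos120.0°, 0.2357·sin120.0°, -0.1379) = (-0.1178, 0.2041, -0.1379)
arm 3 at φ=240.0°: ρ3 = 0.2831;  centre 3 = (-0.1416, -0.2452, -0.0761)
subtract pairs → two planes through P
plane₁₂: -0.7875x+0.4082y+-0.0958z = -0.0096
det = 0.7270;  x = 0.0055+-0.0490z,  y = -0.0130+0.1402z
into |P−centre ₁|² = l²: 1.0220z² + 0.2028z + -0.1686 = 0;  Δ = 0.7306;  z = -0.5174 or 0.3189 → z<0 root = -0.5174
x = 0.0309, y = -0.0855

(0.0309, -0.0855, -0.5174)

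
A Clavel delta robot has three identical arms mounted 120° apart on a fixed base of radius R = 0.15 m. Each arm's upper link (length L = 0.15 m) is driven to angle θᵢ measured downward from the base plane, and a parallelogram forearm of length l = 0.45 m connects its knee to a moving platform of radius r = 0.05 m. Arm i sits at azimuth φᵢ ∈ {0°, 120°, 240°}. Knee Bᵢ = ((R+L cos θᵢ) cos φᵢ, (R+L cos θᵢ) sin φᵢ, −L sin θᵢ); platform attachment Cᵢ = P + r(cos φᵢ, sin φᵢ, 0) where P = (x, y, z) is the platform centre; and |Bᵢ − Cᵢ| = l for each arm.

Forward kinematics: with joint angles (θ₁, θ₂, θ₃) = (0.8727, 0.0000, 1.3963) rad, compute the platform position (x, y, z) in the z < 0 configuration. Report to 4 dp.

arm 1 at φ=0.0°: ρ1 = 0.1964;  O1 = (0.1964, 0.0000, -0.1149)
φ2=120.0°: virtual centre (-0.1250, 0.2165, 0.0000), radius l
φ3=240.0°: virtual centre (-0.0630, -0.1092, -0.1477), radius l
|O₂|²−|O₁|² = 0.0107;  |O₃|²−|O₁|² = -0.0141
linear system: -0.6428x+0.4330y = 0.0107−0.2298z; -0.5189x+-0.2183y = -0.0141−-0.0656z
Cramer: x(z) = 0.0103+0.0596z;  y(z) = 0.0400-0.4423z
into |P−O₁|² = l²: 1.1991z² + 0.1722z + -0.1531 = 0;  Δ = 0.7638;  z = -0.4362 or 0.2926 → z<0 root = -0.4362
x = -0.0157, y = 0.2329

(-0.0157, 0.2329, -0.4362)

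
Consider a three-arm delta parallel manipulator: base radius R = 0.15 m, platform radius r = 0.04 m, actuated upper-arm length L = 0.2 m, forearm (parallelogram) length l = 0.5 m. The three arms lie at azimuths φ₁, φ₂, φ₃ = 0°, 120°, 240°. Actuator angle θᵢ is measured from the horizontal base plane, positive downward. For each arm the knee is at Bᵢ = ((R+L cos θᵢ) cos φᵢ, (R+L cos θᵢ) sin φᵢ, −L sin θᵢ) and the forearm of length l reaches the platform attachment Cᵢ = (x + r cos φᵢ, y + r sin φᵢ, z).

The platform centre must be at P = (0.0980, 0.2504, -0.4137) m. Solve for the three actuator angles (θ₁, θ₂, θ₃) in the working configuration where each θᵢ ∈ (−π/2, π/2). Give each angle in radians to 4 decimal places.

rotate P by −φ1: (0.0980, 0.2504, -0.4137)
  e−x'=0.0120;  (l²−L²−(e−x')²−y'²−z²)/2L = -0.0600
  √(A²+B²)=0.4139;  θ1 = -1.5418+1.7162 ≈ 0.1744
rotate P by −φ2: (0.1679, -0.2101, -0.4137)
  A=-0.0579, B=-0.4137, C=(l²−L²−A²−y'²−z²)/(2L)=-0.0216
  γ=atan2(-0.4137,-0.0579)=-1.7097;  ψ=arccos(-0.0516)=1.6224;  θ2=γ+ψ≈-0.0873
φ3=240.0° → target in arm frame (-0.2659, -0.0403)
  e−x'=0.3759;  (l²−L²−(e−x')²−y'²−z²)/2L = -0.2601
  √(A²+B²)=0.5589;  θ3 = -0.8333+2.0548 ≈ 1.2215

θ₁ = 0.1744, θ₂ = -0.0873, θ₃ = 1.2215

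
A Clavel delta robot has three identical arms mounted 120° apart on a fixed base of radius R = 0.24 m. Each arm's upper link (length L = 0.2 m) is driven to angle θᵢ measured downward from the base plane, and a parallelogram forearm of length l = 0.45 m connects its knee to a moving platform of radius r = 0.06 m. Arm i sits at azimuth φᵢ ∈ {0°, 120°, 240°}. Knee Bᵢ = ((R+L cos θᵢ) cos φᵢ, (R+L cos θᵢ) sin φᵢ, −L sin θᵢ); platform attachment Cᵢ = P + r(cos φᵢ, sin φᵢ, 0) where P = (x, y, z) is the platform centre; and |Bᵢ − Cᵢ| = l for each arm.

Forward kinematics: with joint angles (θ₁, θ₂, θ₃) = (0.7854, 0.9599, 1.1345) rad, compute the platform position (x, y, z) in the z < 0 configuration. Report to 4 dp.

φ1=0.0°: virtual centre (0.3214, 0.0000, -0.1414), radius l
arm 2 at φ=120.0°: e+L cos θ2 = 0.2947;  S2 = (-0.1474, 0.2552, -0.1638)
S3 = (0.2645·cos240.0°, 0.2645·sin240.0°, -0.1813) = (-0.1323, -0.2291, -0.1813)
subtract pairs → two planes through P
linear system: -0.9376x+0.5105y = -0.0096−-0.0448z; -0.9074x+-0.4582y = -0.0205−-0.0797z
det = 0.8927;  x = 0.0166+-0.0686z,  y = 0.0117+-0.0381z
quadratic in z: (1.0062)z²+(0.3237)z+(-0.0895)=0, √Δ=0.6818 → z ∈ {-0.4997, 0.1780}; z = -0.4997 (taking z<0)
x = 0.0509, y = 0.0308

(0.0509, 0.0308, -0.4997)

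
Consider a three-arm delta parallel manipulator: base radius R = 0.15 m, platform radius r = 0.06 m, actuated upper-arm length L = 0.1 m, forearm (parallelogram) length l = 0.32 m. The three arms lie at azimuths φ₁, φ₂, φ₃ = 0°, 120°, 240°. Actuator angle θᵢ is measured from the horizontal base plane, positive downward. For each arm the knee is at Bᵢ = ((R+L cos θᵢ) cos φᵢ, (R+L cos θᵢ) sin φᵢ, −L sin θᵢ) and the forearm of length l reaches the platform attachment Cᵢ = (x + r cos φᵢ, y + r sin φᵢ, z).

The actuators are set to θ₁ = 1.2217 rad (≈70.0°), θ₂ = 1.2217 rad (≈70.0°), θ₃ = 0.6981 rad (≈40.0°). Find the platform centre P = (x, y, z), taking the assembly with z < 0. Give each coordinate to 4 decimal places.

φ1=0.0°: virtual centre (0.1242, 0.0000, -0.0940), radius l
φ2=120.0°: virtual centre (-0.0621, 0.1076, -0.0940), radius l
O3 = (0.1666·cos240.0°, 0.1666·sin240.0°, -0.0643) = (-0.0833, -0.1443, -0.0643)
subtract pairs → two planes through P
linear system: -0.3726x+0.2151y = 0.0000−0.0000z; -0.4150x+-0.2886y = 0.0076−0.0594z
Cramer: x(z) = -0.0083+0.0649z;  y(z) = -0.0145+0.1124z
sphere 1 gives Az²+Bz+C=0 with A=1.0169, B=0.1675, C=-0.0758;  B²−4AC=0.3363;  roots -0.3675, 0.2028;  negative root z = -0.3675
x = -0.0322, y = -0.0558

(-0.0322, -0.0558, -0.3675)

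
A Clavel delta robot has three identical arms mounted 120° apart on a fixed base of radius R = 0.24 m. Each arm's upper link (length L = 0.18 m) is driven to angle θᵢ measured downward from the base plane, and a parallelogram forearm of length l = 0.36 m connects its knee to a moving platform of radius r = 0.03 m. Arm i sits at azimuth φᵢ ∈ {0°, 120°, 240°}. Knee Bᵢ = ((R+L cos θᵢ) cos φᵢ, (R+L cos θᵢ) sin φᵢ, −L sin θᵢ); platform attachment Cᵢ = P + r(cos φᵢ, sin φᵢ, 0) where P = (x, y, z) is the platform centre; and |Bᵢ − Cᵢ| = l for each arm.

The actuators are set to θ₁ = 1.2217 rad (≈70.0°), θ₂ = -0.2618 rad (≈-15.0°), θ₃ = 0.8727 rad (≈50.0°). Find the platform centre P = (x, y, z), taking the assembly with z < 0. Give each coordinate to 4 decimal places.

(-0.0821, 0.0672, -0.1707)

φ1=0.0°: virtual centre (0.2716, 0.0000, -0.1691), radius l
O2 = (0.3839·cos120.0°, 0.3839·sin120.0°, 0.0466) = (-0.1919, 0.3324, 0.0466)
arm 3 at φ=240.0°: ρ3 = 0.3257;  O3 = (-0.1628, -0.2821, -0.1379)
subtract pairs → two planes through P
plane₁₂: -0.9270x+0.6649y+0.4315z = 0.0472
det = 1.1006;  x = -0.0379+0.2589z,  y = 0.0181+-0.2880z
sphere 1 gives Az²+Bz+C=0 with A=1.1500, B=0.1676, C=-0.0049;  B²−4AC=0.0506;  roots -0.1707, 0.0249;  negative root z = -0.1707
x = -0.0821, y = 0.0672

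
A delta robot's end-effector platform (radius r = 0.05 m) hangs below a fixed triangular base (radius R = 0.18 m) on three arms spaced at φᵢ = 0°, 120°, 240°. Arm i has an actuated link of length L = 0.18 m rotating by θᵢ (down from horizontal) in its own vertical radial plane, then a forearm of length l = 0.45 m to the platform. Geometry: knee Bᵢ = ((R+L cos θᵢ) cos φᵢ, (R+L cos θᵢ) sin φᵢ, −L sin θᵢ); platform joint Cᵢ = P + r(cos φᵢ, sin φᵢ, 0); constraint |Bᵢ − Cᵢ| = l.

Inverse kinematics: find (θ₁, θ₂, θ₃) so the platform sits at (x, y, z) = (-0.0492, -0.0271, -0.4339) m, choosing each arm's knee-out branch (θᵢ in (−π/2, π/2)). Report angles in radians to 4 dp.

θ₁ = 0.6983, θ₂ = 0.5236, θ₃ = 0.3492

arm 1 (φ=0.0°): x'=-0.0492, y'=-0.0271
  A=0.1792, B=-0.4339, C=(l²−L²−A²−y'²−z²)/(2L)=-0.1417
  √(A²+B²)=0.4694;  θ1 = -1.1791+1.8774 ≈ 0.6983
arm 2 (φ=120.0°): x'=0.0011, y'=0.0562
  A=0.1289, B=-0.4339, C=(l²−L²−A²−y'²−z²)/(2L)=-0.1054
  √(A²+B²)=0.4526;  θ2 = -1.2821+1.8057 ≈ 0.5236
rotate P by −φ3: (0.0481, -0.0291, -0.4339)
  A cos θ + B sin θ = C:  0.0819·cos θ + -0.4339·sin θ = -0.0715
  θ3 = atan2(B,A) + arccos(C/0.4416) = 0.3492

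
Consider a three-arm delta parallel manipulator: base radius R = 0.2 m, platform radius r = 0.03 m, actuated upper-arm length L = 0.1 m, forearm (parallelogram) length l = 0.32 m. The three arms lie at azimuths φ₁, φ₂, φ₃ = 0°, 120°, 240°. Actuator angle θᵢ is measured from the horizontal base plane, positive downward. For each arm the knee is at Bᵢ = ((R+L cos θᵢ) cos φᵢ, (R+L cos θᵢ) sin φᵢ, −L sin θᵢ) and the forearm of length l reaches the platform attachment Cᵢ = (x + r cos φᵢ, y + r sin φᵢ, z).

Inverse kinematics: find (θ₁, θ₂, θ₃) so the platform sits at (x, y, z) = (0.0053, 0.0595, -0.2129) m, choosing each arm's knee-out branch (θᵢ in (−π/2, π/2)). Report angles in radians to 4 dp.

θ₁ = 0.3487, θ₂ = -0.1738, θ₃ = 0.8729

rotate P by −φ1: (0.0053, 0.0595, -0.2129)
  A=0.1647, B=-0.2129, C=(l²−L²−A²−y'²−z²)/(2L)=0.0820
  γ=atan2(-0.2129,0.1647)=-0.9124;  ψ=arccos(0.3048)=1.2611;  θ1=γ+ψ≈0.3487
arm 2 (φ=120.0°): x'=0.0489, y'=-0.0343
  A cos θ + B sin θ = C:  0.1211·cos θ + -0.2129·sin θ = 0.1561
  √(A²+B²)=0.2449;  θ2 = -1.0535+0.8797 ≈ -0.1738
φ3=240.0° → target in arm frame (-0.0542, -0.0252)
  e−x'=0.2242;  (l²−L²−(e−x')²−y'²−z²)/2L = -0.0191
  θ3 = atan2(B,A) + arccos(C/0.3092) = 0.8729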